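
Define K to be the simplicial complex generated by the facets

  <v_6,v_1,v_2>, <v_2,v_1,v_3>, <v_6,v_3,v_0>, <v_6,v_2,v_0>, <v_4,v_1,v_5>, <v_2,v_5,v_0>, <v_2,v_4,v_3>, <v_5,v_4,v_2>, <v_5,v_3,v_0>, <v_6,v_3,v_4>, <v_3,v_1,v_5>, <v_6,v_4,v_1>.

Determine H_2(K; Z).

Fix the vertex order v_0 < v_1 < v_2 < v_3 < v_4 < v_5 < v_6 and write every simplex with vertices in increasing order. Then dim K = 2 and the simplices of K are:

  0-simplices (7): [v_0], [v_1], [v_2], [v_3], [v_4], [v_5], [v_6]
  1-simplices (18): (18 of them)
  2-simplices (12): (12 of them)

Hence C_0 ≅ Z^7, C_1 ≅ Z^18, C_2 ≅ Z^12.

The boundary map ∂_1: C_1 → C_0 is given by ∂[p,q] = [q] − [p]. For instance
  ∂[v_2,v_4] = [v_4] − [v_2].
As a 7×18 matrix over Z this has rank 6, with invariant factors (1,1,1,1,1,1).

The boundary map ∂_2: C_2 → C_1 acts by ∂[p,q,r] = [q,r] − [p,r] + [p,q]. For instance
  ∂[v_1,v_2,v_3] = [v_2,v_3] − [v_1,v_3] + [v_1,v_2],
  ∂[v_1,v_2,v_6] = [v_2,v_6] − [v_1,v_6] + [v_1,v_2].
As a 18×12 matrix over Z this has rank 12, with invariant factors (1,1,1,1,1,1,1,1,1,1,1,2).

Computing H_k = (kernel of ∂_k) / (image of ∂_{k+1}):

  H_2: rank ker ∂_2 − rank ∂_3 = (12 − 12) − 0 = 0, and there is no ∂_3, so H_2 ≅ 0.

H_2 = 0.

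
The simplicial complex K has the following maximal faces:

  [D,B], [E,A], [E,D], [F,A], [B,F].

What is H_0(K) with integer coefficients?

H_0 ≅ Z.

We work with the vertex ordering A < B < D < E < F. The simplices of K, each written with vertices in increasing order, are:

  0-simplices (5): A, B, D, E, F
  1-simplices (5): AE, AF, BD, BF, DE

so the chain groups are C_0 ≅ Z^5, C_1 ≅ Z^5.

Boundary ∂_1: C_1 → C_0 is given by ∂[p,q] = [q] − [p]. For instance
  ∂DE = E − D.
As a 5×5 matrix over Z this has rank 4, with invariant factors (1,1,1,1).

Computing H_k = (kernel of ∂_k) / (image of ∂_{k+1}):

  H_0: rank C_0 − rank ∂_1 = 5 − 4 = 1, and the invariant factors of ∂_1 are all 1, so H_0 ≅ Z.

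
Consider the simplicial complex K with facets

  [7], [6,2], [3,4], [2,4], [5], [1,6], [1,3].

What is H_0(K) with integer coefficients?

H_0 = Z^3.

Fix the vertex order 1 < 2 < 3 < 4 < 5 < 6 < 7 and write every simplex with vertices in increasing order. Then dim K = 1 and the simplices of K are:

  0-simplices (7): [1], [2], [3], [4], [5], [6], [7]
  1-simplices (5): [1,3], [1,6], [2,4], [2,6], [3,4]

so the chain groups are C_0 ≅ Z^7, C_1 ≅ Z^5.

∂_1: C_1 → C_0 maps an edge to its endpoints' difference, ∂[p,q] = q − p. For instance
  ∂[2,4] = [4] − [2].
This gives a 7×5 integer matrix of rank 4; reducing to Smith normal form yields diagonal entries (1,1,1,1).

From H_k ≅ ker(∂_k) / im(∂_{k+1}) we obtain:

  H_0: rank C_0 − rank ∂_1 = 7 − 4 = 3, and the invariant factors of ∂_1 are all 1, so H_0 ≅ Z^3.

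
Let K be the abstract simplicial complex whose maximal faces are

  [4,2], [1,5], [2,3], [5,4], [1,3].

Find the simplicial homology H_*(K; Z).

H_0 ≅ Z,  H_1 ≅ Z.

K has 5 vertices, 5 edges.
rank ∂_0 = 0, rank ∂_1 = 4 ⇒ b_0 = 5 − 0 − 4 = 1; all invariant factors of ∂_1 are 1 so no torsion. So H_0 ≅ Z.
rank ∂_1 = 4, rank ∂_2 = 0 ⇒ b_1 = 5 − 4 − 0 = 1. So H_1 ≅ Z.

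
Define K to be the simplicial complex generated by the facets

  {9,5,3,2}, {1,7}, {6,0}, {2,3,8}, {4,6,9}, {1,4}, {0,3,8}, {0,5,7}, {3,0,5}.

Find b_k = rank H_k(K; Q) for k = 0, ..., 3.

b_0 = 1, b_1 = 2, b_2 = 0, b_3 = 0.

We work with the vertex ordering 0 < 1 < 2 < 3 < 4 < 5 < 6 < 7 < 8 < 9. The simplices of K, each written with vertices in increasing order, are:

  0-simplices (10): [0], [1], [2], [3], [4], [5], [6], [7], [8], [9]
  1-simplices (19): [0,3], [0,5], [0,6], [0,7], [0,8], [1,4], [1,7], [2,3], [2,5], [2,8], [2,9], [3,5], [3,8], [3,9], [4,6], [4,9], [5,7], [5,9], [6,9]
  2-simplices (9): [0,3,5], [0,3,8], [0,5,7], [2,3,5], [2,3,8], [2,3,9], [2,5,9], [3,5,9], [4,6,9]
  3-simplices (1): [2,3,5,9]

giving chain groups C_0 ≅ Z^10, C_1 ≅ Z^19, C_2 ≅ Z^9, C_3 ≅ Z^1.

The boundary map ∂_1: C_1 → C_0 sends each edge [p,q] (with p < q) to q − p. For instance
  ∂[1,7] = [7] − [1].
The resulting 10×19 matrix has rank 9, and its Smith normal form has invariant factors (1,1,1,1,1,1,1,1,1).

The boundary map ∂_2: C_2 → C_1 maps a triangle to the signed sum of its edges. For instance
  ∂[0,3,8] = [3,8] − [0,8] + [0,3],
  ∂[2,3,8] = [3,8] − [2,8] + [2,3].
This gives a 19×9 integer matrix of rank 8; reducing to Smith normal form yields diagonal entries (1,1,1,1,1,1,1,1).

∂_3: C_3 → C_2 sends each 3-simplex σ to the alternating sum Σ_i (−1)^i (σ with its i-th vertex removed). For instance
  ∂[2,3,5,9] = [3,5,9] − [2,5,9] + [2,3,9] − [2,3,5].
As a 9×1 matrix over Z this has rank 1, with invariant factors (1).

Now H_k = ker ∂_k / im ∂_{k+1}, so:

  H_0: rank C_0 − rank ∂_1 = 10 − 9 = 1, and the invariant factors of ∂_1 are all 1, so H_0 = Z.
  H_1: rank ker ∂_1 − rank ∂_2 = (19 − 9) − 8 = 2, and the invariant factors of ∂_2 are all 1, so H_1 = Z^2.
  H_2: rank ker ∂_2 − rank ∂_3 = (9 − 8) − 1 = 0, and the invariant factors of ∂_3 are all 1, so H_2 = 0.
  H_3: rank ker ∂_3 − rank ∂_4 = (1 − 1) − 0 = 0, and there is no ∂_4, so H_3 = 0.

Hence the Betti numbers are b_0 = 1, b_1 = 2, b_2 = 0, b_3 = 0.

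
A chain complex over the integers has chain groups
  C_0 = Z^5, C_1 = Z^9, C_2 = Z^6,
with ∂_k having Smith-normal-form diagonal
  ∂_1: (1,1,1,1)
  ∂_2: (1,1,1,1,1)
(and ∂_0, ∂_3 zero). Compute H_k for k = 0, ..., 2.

H_0: b_0 = 5 − 0 − 4 = 1; torsion from ∂_1 factors > 1: none. So H_0 ≅ Z.
H_1: b_1 = 9 − 4 − 5 = 0; torsion from ∂_2 factors > 1: none. So H_1 ≅ 0.
H_2: b_2 = 6 − 5 − 0 = 1; torsion from ∂_3 factors > 1: none. So H_2 ≅ Z.

H_0 ≅ Z,  H_1 = 0,  H_2 ≅ Z.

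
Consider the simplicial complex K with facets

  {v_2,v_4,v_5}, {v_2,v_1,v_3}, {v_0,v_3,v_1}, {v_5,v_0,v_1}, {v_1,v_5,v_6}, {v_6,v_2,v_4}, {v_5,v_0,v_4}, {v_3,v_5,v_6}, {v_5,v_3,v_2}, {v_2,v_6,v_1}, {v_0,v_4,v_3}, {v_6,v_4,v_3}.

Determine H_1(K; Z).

H_1 ≅ Z/2Z.

Fix the vertex order v_0 < v_1 < v_2 < v_3 < v_4 < v_5 < v_6 and write every simplex with vertices in increasing order. Then dim K = 2 and the simplices of K are:

  0-simplices (7): [v_0], [v_1], [v_2], [v_3], [v_4], [v_5], [v_6]
  1-simplices (18): (18 of them)
  2-simplices (12): (12 of them)

so the chain groups are C_0 ≅ Z^7, C_1 ≅ Z^18, C_2 ≅ Z^12.

The boundary map ∂_1: C_1 → C_0 maps an edge to its endpoints' difference, ∂[p,q] = q − p.
The 7×18 boundary matrix has rank 6 and Smith normal form diag(1,1,1,1,1,1).

The boundary map ∂_2: C_2 → C_1 sends each 2-simplex [p,q,r] to [q,r] − [p,r] + [p,q]. For instance
  ∂[v_2,v_4,v_5] = [v_4,v_5] − [v_2,v_5] + [v_2,v_4],
  ∂[v_3,v_5,v_6] = [v_5,v_6] − [v_3,v_6] + [v_3,v_5].
The 18×12 boundary matrix has rank 12 and Smith normal form diag(1,1,1,1,1,1,1,1,1,1,1,2).

Computing H_k = (kernel of ∂_k) / (image of ∂_{k+1}):

  H_1: rank ker ∂_1 − rank ∂_2 = (18 − 6) − 12 = 0, and ∂_2 has invariant factor 2 > 1, so H_1 ≅ Z/2Z.

(K is a triangulation of the real projective plane RP^2.)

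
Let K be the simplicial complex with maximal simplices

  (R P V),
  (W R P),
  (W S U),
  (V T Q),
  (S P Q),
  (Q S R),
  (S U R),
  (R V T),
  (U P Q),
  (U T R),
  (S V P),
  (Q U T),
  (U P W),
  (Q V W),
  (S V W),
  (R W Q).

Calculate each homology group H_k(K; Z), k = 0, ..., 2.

We work with the vertex ordering P < Q < R < S < T < U < V < W. The simplices of K, each written with vertices in increasing order, are:

  0-simplices (8): P, Q, R, S, T, U, V, W
  1-simplices (24): PQ, PR, PS, PU, PV, PW, QR, QS, QT, QU, QV, QW, RS, RT, RU, RV, RW, SU, SV, SW, TU, TV, UW, VW
  2-simplices (16): PQS, PQU, PRV, PRW, PSV, PUW, QRS, QRW, QTU, QTV, QVW, RSU, RTU, RTV, SUW, SVW

so the chain groups are C_0 ≅ Z^8, C_1 ≅ Z^24, C_2 ≅ Z^16.

∂_1: C_1 → C_0 is given by ∂[p,q] = [q] − [p].
As a 8×24 matrix over Z this has rank 7, with invariant factors (1,1,1,1,1,1,1).

∂_2: C_2 → C_1 maps a triangle to the signed sum of its edges. For instance
  ∂RSU = SU − RU + RS,
  ∂PQU = QU − PU + PQ.
The resulting 24×16 matrix has rank 15, and its Smith normal form has invariant factors (1,1,1,1,1,1,1,1,1,1,1,1,1,1,1).

From H_k ≅ ker(∂_k) / im(∂_{k+1}) we obtain:

  H_0: rank C_0 − rank ∂_1 = 8 − 7 = 1, and the invariant factors of ∂_1 are all 1, so H_0 ≅ Z.
  H_1: rank ker ∂_1 − rank ∂_2 = (24 − 7) − 15 = 2, and the invariant factors of ∂_2 are all 1, so H_1 ≅ Z^2.
  H_2: rank ker ∂_2 − rank ∂_3 = (16 − 15) − 0 = 1, and there is no ∂_3, so H_2 ≅ Z.

(K is a triangulation of the torus T^2.)

H_0 = Z,  H_1 = Z^2,  H_2 = Z.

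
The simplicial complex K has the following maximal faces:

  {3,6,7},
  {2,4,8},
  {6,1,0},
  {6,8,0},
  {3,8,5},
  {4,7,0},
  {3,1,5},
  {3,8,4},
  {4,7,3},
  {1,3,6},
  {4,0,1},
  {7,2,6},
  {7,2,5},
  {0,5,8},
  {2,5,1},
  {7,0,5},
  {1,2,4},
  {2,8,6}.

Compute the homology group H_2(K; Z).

H_2 ≅ Z.

Fix the vertex order 0 < 1 < 2 < 3 < 4 < 5 < 6 < 7 < 8 and write every simplex with vertices in increasing order. Then dim K = 2 and the simplices of K are:

  0-simplices (9): [0], [1], [2], [3], [4], [5], [6], [7], [8]
  1-simplices (27): (27 of them)
  2-simplices (18): [0,1,4], [0,1,6], [0,4,7], [0,5,7], [0,5,8], [0,6,8], [1,2,4], [1,2,5], [1,3,5], [1,3,6], [2,4,8], [2,5,7], [2,6,7], [2,6,8], [3,4,7], [3,4,8], [3,5,8], [3,6,7]

so the chain groups are C_0 ≅ Z^9, C_1 ≅ Z^27, C_2 ≅ Z^18.

∂_1: C_1 → C_0 sends each edge [p,q] (with p < q) to q − p.
The resulting 9×27 matrix has rank 8, and its Smith normal form has invariant factors (1,1,1,1,1,1,1,1).

Boundary ∂_2: C_2 → C_1 maps a triangle to the signed sum of its edges. For instance
  ∂[0,1,4] = [1,4] − [0,4] + [0,1],
  ∂[3,6,7] = [6,7] − [3,7] + [3,6].
The 27×18 boundary matrix has rank 17 and Smith normal form diag(1,1,1,1,1,1,1,1,1,1,1,1,1,1,1,1,1).

Reading off H_k = ker ∂_k / im ∂_{k+1}:

  H_2: rank ker ∂_2 − rank ∂_3 = (18 − 17) − 0 = 1, and there is no ∂_3, so H_2 = Z.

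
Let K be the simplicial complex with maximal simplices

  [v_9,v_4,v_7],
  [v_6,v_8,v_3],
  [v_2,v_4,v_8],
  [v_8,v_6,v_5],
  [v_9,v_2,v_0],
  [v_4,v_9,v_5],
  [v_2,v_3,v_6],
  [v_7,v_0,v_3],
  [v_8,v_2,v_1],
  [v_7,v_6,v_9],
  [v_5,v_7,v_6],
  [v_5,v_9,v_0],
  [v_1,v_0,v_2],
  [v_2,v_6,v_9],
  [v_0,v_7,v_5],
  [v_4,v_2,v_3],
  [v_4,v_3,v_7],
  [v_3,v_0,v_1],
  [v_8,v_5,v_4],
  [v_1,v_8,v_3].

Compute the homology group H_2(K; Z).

H_2 ≅ 0.

Fix the vertex order v_0 < v_1 < v_2 < v_3 < v_4 < v_5 < v_6 < v_7 < v_8 < v_9 and write every simplex with vertices in increasing order. Then dim K = 2 and the simplices of K are:

  0-simplices (10): [v_0], [v_1], [v_2], [v_3], [v_4], [v_5], [v_6], [v_7], [v_8], [v_9]
  1-simplices (30): (30 of them)
  2-simplices (20): (20 of them)

so the chain groups are C_0 ≅ Z^10, C_1 ≅ Z^30, C_2 ≅ Z^20.

The boundary map ∂_1: C_1 → C_0 sends each edge [p,q] (with p < q) to q − p.
This gives a 10×30 integer matrix of rank 9; reducing to Smith normal form yields diagonal entries (1,1,1,1,1,1,1,1,1).

Boundary ∂_2: C_2 → C_1 sends each 2-simplex [p,q,r] to [q,r] − [p,r] + [p,q]. For instance
  ∂[v_2,v_3,v_4] = [v_3,v_4] − [v_2,v_4] + [v_2,v_3],
  ∂[v_2,v_4,v_8] = [v_4,v_8] − [v_2,v_8] + [v_2,v_4].
The resulting 30×20 matrix has rank 20, and its Smith normal form has invariant factors (1,1,1,1,1,1,1,1,1,1,1,1,1,1,1,1,1,1,1,2).

Reading off H_k = ker ∂_k / im ∂_{k+1}:

  H_2: rank ker ∂_2 − rank ∂_3 = (20 − 20) − 0 = 0, and there is no ∂_3, so H_2 ≅ 0.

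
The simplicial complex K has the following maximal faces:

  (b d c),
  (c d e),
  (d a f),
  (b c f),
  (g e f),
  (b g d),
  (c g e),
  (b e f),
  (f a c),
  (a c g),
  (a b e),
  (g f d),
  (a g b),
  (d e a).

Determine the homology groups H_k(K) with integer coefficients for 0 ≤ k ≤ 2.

Fix the vertex order a < b < c < d < e < f < g and write every simplex with vertices in increasing order. Then dim K = 2 and the simplices of K are:

  0-simplices (7): a, b, c, d, e, f, g
  1-simplices (21): ab, ac, ad, ae, af, ag, bc, bd, be, bf, bg, cd, ce, cf, cg, de, df, dg, ef, eg, fg
  2-simplices (14): abe, abg, acf, acg, ade, adf, bcd, bcf, bdg, bef, cde, ceg, dfg, efg

giving chain groups C_0 ≅ Z^7, C_1 ≅ Z^21, C_2 ≅ Z^14.

Boundary ∂_1: C_1 → C_0 is given by ∂[p,q] = [q] − [p]. For instance
  ∂bd = d − b.
The 7×21 boundary matrix has rank 6 and Smith normal form diag(1,1,1,1,1,1).

∂_2: C_2 → C_1 sends each 2-simplex [p,q,r] to [q,r] − [p,r] + [p,q]. For instance
  ∂bcf = cf − bf + bc,
  ∂bef = ef − bf + be.
The 21×14 boundary matrix has rank 13 and Smith normal form diag(1,1,1,1,1,1,1,1,1,1,1,1,1).

From H_k ≅ ker(∂_k) / im(∂_{k+1}) we obtain:

  H_0: rank C_0 − rank ∂_1 = 7 − 6 = 1, and the invariant factors of ∂_1 are all 1, so H_0 ≅ Z.
  H_1: rank ker ∂_1 − rank ∂_2 = (21 − 6) − 13 = 2, and the invariant factors of ∂_2 are all 1, so H_1 ≅ Z^2.
  H_2: rank ker ∂_2 − rank ∂_3 = (14 − 13) − 0 = 1, and there is no ∂_3, so H_2 ≅ Z.

H_0 ≅ Z,  H_1 ≅ Z^2,  H_2 ≅ Z.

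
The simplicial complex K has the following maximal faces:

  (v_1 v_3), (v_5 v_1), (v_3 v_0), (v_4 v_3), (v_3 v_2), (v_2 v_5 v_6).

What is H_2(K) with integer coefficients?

We work with the vertex ordering v_0 < v_1 < v_2 < v_3 < v_4 < v_5 < v_6. The simplices of K, each written with vertices in increasing order, are:

  0-simplices (7): [v_0], [v_1], [v_2], [v_3], [v_4], [v_5], [v_6]
  1-simplices (8): [v_0,v_3], [v_1,v_3], [v_1,v_5], [v_2,v_3], [v_2,v_5], [v_2,v_6], [v_3,v_4], [v_5,v_6]
  2-simplices (1): [v_2,v_5,v_6]

Hence C_0 ≅ Z^7, C_1 ≅ Z^8, C_2 ≅ Z^1.

Boundary ∂_1: C_1 → C_0 sends each edge [p,q] (with p < q) to q − p. For instance
  ∂[v_0,v_3] = [v_3] − [v_0].
This gives a 7×8 integer matrix of rank 6; reducing to Smith normal form yields diagonal entries (1,1,1,1,1,1).

The boundary map ∂_2: C_2 → C_1 acts by ∂[p,q,r] = [q,r] − [p,r] + [p,q]. For instance
  ∂[v_2,v_5,v_6] = [v_5,v_6] − [v_2,v_6] + [v_2,v_5].
The resulting 8×1 matrix has rank 1, and its Smith normal form has invariant factors (1).

From H_k ≅ ker(∂_k) / im(∂_{k+1}) we obtain:

  H_2: rank ker ∂_2 − rank ∂_3 = (1 − 1) − 0 = 0, and there is no ∂_3, so H_2 ≅ 0.

H_2 ≅ 0.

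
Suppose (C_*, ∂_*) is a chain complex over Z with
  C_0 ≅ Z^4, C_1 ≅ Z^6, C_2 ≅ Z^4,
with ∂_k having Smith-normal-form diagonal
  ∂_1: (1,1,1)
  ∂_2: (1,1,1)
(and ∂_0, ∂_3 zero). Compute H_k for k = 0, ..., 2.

H_0: b_0 = 4 − 0 − 3 = 1; torsion from ∂_1 factors > 1: none. So H_0 ≅ Z.
H_1: b_1 = 6 − 3 − 3 = 0; torsion from ∂_2 factors > 1: none. So H_1 ≅ 0.
H_2: b_2 = 4 − 3 − 0 = 1; torsion from ∂_3 factors > 1: none. So H_2 ≅ Z.

H_0 ≅ Z,  H_1 = 0,  H_2 ≅ Z.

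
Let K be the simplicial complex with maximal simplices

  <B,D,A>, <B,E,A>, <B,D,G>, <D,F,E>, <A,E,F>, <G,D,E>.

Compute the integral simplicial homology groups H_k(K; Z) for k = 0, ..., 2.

Order the vertices as A < B < D < E < F < G. Listing each simplex with vertices in this order, K has dimension 2 with simplices:

  0-simplices (6): A, B, D, E, F, G
  1-simplices (12): AB, AD, AE, AF, BD, BE, BG, DE, DF, DG, EF, EG
  2-simplices (6): ABD, ABE, AEF, BDG, DEF, DEG

giving chain groups C_0 ≅ Z^6, C_1 ≅ Z^12, C_2 ≅ Z^6.

The boundary map ∂_1: C_1 → C_0 maps an edge to its endpoints' difference, ∂[p,q] = q − p. For instance
  ∂BG = G − B.
This gives a 6×12 integer matrix of rank 5; reducing to Smith normal form yields diagonal entries (1,1,1,1,1).

Boundary ∂_2: C_2 → C_1 acts by ∂[p,q,r] = [q,r] − [p,r] + [p,q]. For instance
  ∂BDG = DG − BG + BD,
  ∂DEG = EG − DG + DE.
The 12×6 boundary matrix has rank 6 and Smith normal form diag(1,1,1,1,1,1).

From H_k ≅ ker(∂_k) / im(∂_{k+1}) we obtain:

  H_0: rank C_0 − rank ∂_1 = 6 − 5 = 1, and the invariant factors of ∂_1 are all 1, so H_0 ≅ Z.
  H_1: rank ker ∂_1 − rank ∂_2 = (12 − 5) − 6 = 1, and the invariant factors of ∂_2 are all 1, so H_1 ≅ Z.
  H_2: rank ker ∂_2 − rank ∂_3 = (6 − 6) − 0 = 0, and there is no ∂_3, so H_2 ≅ 0.

As a check, the Euler characteristic is 6 − 12 + 6 = 0, which agrees with 1 − 1 + 0 = 0.

H_0 = Z,  H_1 = Z,  H_2 = 0.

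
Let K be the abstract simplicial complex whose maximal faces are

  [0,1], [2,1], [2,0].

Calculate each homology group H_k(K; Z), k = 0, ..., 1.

H_0 ≅ Z,  H_1 ≅ Z.

Order the vertices as 0 < 1 < 2. Listing each simplex with vertices in this order, K has dimension 1 with simplices:

  0-simplices (3): [0], [1], [2]
  1-simplices (3): [0,1], [0,2], [1,2]

giving chain groups C_0 ≅ Z^3, C_1 ≅ Z^3.

∂_1: C_1 → C_0 maps an edge to its endpoints' difference, ∂[p,q] = q − p. For instance
  ∂[1,2] = [2] − [1].
As a 3×3 matrix over Z this has rank 2, with invariant factors (1,1).

Computing H_k = (kernel of ∂_k) / (image of ∂_{k+1}):

  H_0: rank C_0 − rank ∂_1 = 3 − 2 = 1, and the invariant factors of ∂_1 are all 1, so H_0 = Z.
  H_1: rank ker ∂_1 − rank ∂_2 = (3 − 2) − 0 = 1, and there is no ∂_2, so H_1 = Z.

(K is a triangulation of the circle S^1.)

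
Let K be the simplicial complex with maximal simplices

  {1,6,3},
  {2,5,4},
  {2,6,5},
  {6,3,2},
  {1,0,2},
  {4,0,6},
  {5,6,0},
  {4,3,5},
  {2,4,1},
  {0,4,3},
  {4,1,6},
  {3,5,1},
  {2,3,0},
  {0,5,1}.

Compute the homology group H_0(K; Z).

H_0 = Z.

Fix the vertex order 0 < 1 < 2 < 3 < 4 < 5 < 6 and write every simplex with vertices in increasing order. Then dim K = 2 and the simplices of K are:

  0-simplices (7): [0], [1], [2], [3], [4], [5], [6]
  1-simplices (21): [0,1], [0,2], [0,3], [0,4], [0,5], [0,6], [1,2], [1,3], [1,4], [1,5], [1,6], [2,3], [2,4], [2,5], [2,6], [3,4], [3,5], [3,6], [4,5], [4,6], [5,6]
  2-simplices (14): [0,1,2], [0,1,5], [0,2,3], [0,3,4], [0,4,6], [0,5,6], [1,2,4], [1,3,5], [1,3,6], [1,4,6], [2,3,6], [2,4,5], [2,5,6], [3,4,5]

giving chain groups C_0 ≅ Z^7, C_1 ≅ Z^21, C_2 ≅ Z^14.

∂_1: C_1 → C_0 is given by ∂[p,q] = [q] − [p]. For instance
  ∂[2,4] = [4] − [2].
This gives a 7×21 integer matrix of rank 6; reducing to Smith normal form yields diagonal entries (1,1,1,1,1,1).

Boundary ∂_2: C_2 → C_1 sends each 2-simplex [p,q,r] to [q,r] − [p,r] + [p,q]. For instance
  ∂[0,1,5] = [1,5] − [0,5] + [0,1],
  ∂[2,3,6] = [3,6] − [2,6] + [2,3].
This gives a 21×14 integer matrix of rank 13; reducing to Smith normal form yields diagonal entries (1,1,1,1,1,1,1,1,1,1,1,1,1).

Computing H_k = (kernel of ∂_k) / (image of ∂_{k+1}):

  H_0: rank C_0 − rank ∂_1 = 7 − 6 = 1, and the invariant factors of ∂_1 are all 1, so H_0 ≅ Z.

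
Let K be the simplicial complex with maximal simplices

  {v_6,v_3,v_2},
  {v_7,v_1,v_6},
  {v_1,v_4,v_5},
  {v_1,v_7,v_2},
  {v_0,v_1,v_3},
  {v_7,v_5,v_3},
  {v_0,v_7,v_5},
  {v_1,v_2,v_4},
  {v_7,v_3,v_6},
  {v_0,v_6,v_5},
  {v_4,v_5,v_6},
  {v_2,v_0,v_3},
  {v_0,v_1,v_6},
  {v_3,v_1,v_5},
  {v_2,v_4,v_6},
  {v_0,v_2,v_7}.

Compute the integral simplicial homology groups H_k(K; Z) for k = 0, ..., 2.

Take the total order v_0 < v_1 < v_2 < v_3 < v_4 < v_5 < v_6 < v_7 on the vertex set. Then K (dimension 2) consists of the simplices:

  0-simplices (8): [v_0], [v_1], [v_2], [v_3], [v_4], [v_5], [v_6], [v_7]
  1-simplices (24): (24 of them)
  2-simplices (16): (16 of them)

so the chain groups are C_0 ≅ Z^8, C_1 ≅ Z^24, C_2 ≅ Z^16.

∂_1: C_1 → C_0 maps an edge to its endpoints' difference, ∂[p,q] = q − p. For instance
  ∂[v_6,v_7] = [v_7] − [v_6].
The resulting 8×24 matrix has rank 7, and its Smith normal form has invariant factors (1,1,1,1,1,1,1).

The boundary map ∂_2: C_2 → C_1 maps a triangle to the signed sum of its edges. For instance
  ∂[v_0,v_5,v_6] = [v_5,v_6] − [v_0,v_6] + [v_0,v_5],
  ∂[v_4,v_5,v_6] = [v_5,v_6] − [v_4,v_6] + [v_4,v_5].
As a 24×16 matrix over Z this has rank 15, with invariant factors (1,1,1,1,1,1,1,1,1,1,1,1,1,1,1).

Now H_k = ker ∂_k / im ∂_{k+1}, so:

  H_0: rank C_0 − rank ∂_1 = 8 − 7 = 1, and the invariant factors of ∂_1 are all 1, so H_0 ≅ Z.
  H_1: rank ker ∂_1 − rank ∂_2 = (24 − 7) − 15 = 2, and the invariant factors of ∂_2 are all 1, so H_1 ≅ Z^2.
  H_2: rank ker ∂_2 − rank ∂_3 = (16 − 15) − 0 = 1, and there is no ∂_3, so H_2 ≅ Z.

As a check, the Euler characteristic is 8 − 24 + 16 = 0, which agrees with 1 − 2 + 1 = 0.

H_0 ≅ Z,  H_1 ≅ Z^2,  H_2 ≅ Z.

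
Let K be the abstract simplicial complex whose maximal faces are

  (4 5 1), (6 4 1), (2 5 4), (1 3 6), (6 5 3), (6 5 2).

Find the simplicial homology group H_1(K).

Take the total order 1 < 2 < 3 < 4 < 5 < 6 on the vertex set. Then K (dimension 2) consists of the simplices:

  0-simplices (6): [1], [2], [3], [4], [5], [6]
  1-simplices (12): [1,3], [1,4], [1,5], [1,6], [2,4], [2,5], [2,6], [3,5], [3,6], [4,5], [4,6], [5,6]
  2-simplices (6): [1,3,6], [1,4,5], [1,4,6], [2,4,5], [2,5,6], [3,5,6]

giving chain groups C_0 ≅ Z^6, C_1 ≅ Z^12, C_2 ≅ Z^6.

The boundary map ∂_1: C_1 → C_0 is given by ∂[p,q] = [q] − [p]. For instance
  ∂[1,6] = [6] − [1].
As a 6×12 matrix over Z this has rank 5, with invariant factors (1,1,1,1,1).

Boundary ∂_2: C_2 → C_1 sends each 2-simplex [p,q,r] to [q,r] − [p,r] + [p,q]. For instance
  ∂[1,3,6] = [3,6] − [1,6] + [1,3],
  ∂[1,4,6] = [4,6] − [1,6] + [1,4].
This gives a 12×6 integer matrix of rank 6; reducing to Smith normal form yields diagonal entries (1,1,1,1,1,1).

From H_k ≅ ker(∂_k) / im(∂_{k+1}) we obtain:

  H_1: rank ker ∂_1 − rank ∂_2 = (12 − 5) − 6 = 1, and the invariant factors of ∂_2 are all 1, so H_1 = Z.

(K is a triangulation of the cylinder S^1 x I.)

H_1 = Z.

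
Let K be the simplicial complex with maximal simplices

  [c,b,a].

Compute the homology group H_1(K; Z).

K has 3 vertices, 3 edges, 1 triangle.
rank ∂_1 = 2, rank ∂_2 = 1 ⇒ b_1 = 3 − 2 − 1 = 0; all invariant factors of ∂_2 are 1 so no torsion. So H_1 ≅ 0.

H_1 = 0.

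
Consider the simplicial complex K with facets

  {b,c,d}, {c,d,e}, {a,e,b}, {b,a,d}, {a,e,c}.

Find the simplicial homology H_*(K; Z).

H_0 = Z,  H_1 = Z,  H_2 = 0.

Order the vertices as a < b < c < d < e. Listing each simplex with vertices in this order, K has dimension 2 with simplices:

  0-simplices (5): a, b, c, d, e
  1-simplices (10): ab, ac, ad, ae, bc, bd, be, cd, ce, de
  2-simplices (5): abd, abe, ace, bcd, cde

giving chain groups C_0 ≅ Z^5, C_1 ≅ Z^10, C_2 ≅ Z^5.

∂_1: C_1 → C_0 is given by ∂[p,q] = [q] − [p].
This gives a 5×10 integer matrix of rank 4; reducing to Smith normal form yields diagonal entries (1,1,1,1).

Boundary ∂_2: C_2 → C_1 maps a triangle to the signed sum of its edges. For instance
  ∂abe = be − ae + ab,
  ∂bcd = cd − bd + bc.
The resulting 10×5 matrix has rank 5, and its Smith normal form has invariant factors (1,1,1,1,1).

Computing H_k = (kernel of ∂_k) / (image of ∂_{k+1}):

  H_0: rank C_0 − rank ∂_1 = 5 − 4 = 1, and the invariant factors of ∂_1 are all 1, so H_0 = Z.
  H_1: rank ker ∂_1 − rank ∂_2 = (10 − 4) − 5 = 1, and the invariant factors of ∂_2 are all 1, so H_1 = Z.
  H_2: rank ker ∂_2 − rank ∂_3 = (5 − 5) − 0 = 0, and there is no ∂_3, so H_2 = 0.

(K is a triangulation of the Möbius band.)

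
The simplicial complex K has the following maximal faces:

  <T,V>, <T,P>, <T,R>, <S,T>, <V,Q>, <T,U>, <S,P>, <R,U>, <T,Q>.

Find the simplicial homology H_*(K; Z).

Fix the vertex order P < Q < R < S < T < U < V and write every simplex with vertices in increasing order. Then dim K = 1 and the simplices of K are:

  0-simplices (7): P, Q, R, S, T, U, V
  1-simplices (9): PS, PT, QT, QV, RT, RU, ST, TU, TV

so the chain groups are C_0 ≅ Z^7, C_1 ≅ Z^9.

The boundary map ∂_1: C_1 → C_0 maps an edge to its endpoints' difference, ∂[p,q] = q − p.
The 7×9 boundary matrix has rank 6 and Smith normal form diag(1,1,1,1,1,1).

From H_k ≅ ker(∂_k) / im(∂_{k+1}) we obtain:

  H_0: rank C_0 − rank ∂_1 = 7 − 6 = 1, and the invariant factors of ∂_1 are all 1, so H_0 ≅ Z.
  H_1: rank ker ∂_1 − rank ∂_2 = (9 − 6) − 0 = 3, and there is no ∂_2, so H_1 ≅ Z^3.

H_0 = Z,  H_1 = Z^3.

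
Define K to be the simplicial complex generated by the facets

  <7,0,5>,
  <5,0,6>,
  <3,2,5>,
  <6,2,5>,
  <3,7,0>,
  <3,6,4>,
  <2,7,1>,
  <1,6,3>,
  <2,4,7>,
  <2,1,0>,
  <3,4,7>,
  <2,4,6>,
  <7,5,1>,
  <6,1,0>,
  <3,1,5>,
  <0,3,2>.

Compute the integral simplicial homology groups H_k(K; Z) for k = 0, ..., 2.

We work with the vertex ordering 0 < 1 < 2 < 3 < 4 < 5 < 6 < 7. The simplices of K, each written with vertices in increasing order, are:

  0-simplices (8): [0], [1], [2], [3], [4], [5], [6], [7]
  1-simplices (24): (24 of them)
  2-simplices (16): [0,1,2], [0,1,6], [0,2,3], [0,3,7], [0,5,6], [0,5,7], [1,2,7], [1,3,5], [1,3,6], [1,5,7], [2,3,5], [2,4,6], [2,4,7], [2,5,6], [3,4,6], [3,4,7]

so the chain groups are C_0 ≅ Z^8, C_1 ≅ Z^24, C_2 ≅ Z^16.

Boundary ∂_1: C_1 → C_0 sends each edge [p,q] (with p < q) to q − p.
As a 8×24 matrix over Z this has rank 7, with invariant factors (1,1,1,1,1,1,1).

∂_2: C_2 → C_1 sends each 2-simplex [p,q,r] to [q,r] − [p,r] + [p,q]. For instance
  ∂[2,3,5] = [3,5] − [2,5] + [2,3],
  ∂[0,5,7] = [5,7] − [0,7] + [0,5].
The resulting 24×16 matrix has rank 15, and its Smith normal form has invariant factors (1,1,1,1,1,1,1,1,1,1,1,1,1,1,1).

From H_k ≅ ker(∂_k) / im(∂_{k+1}) we obtain:

  H_0: rank C_0 − rank ∂_1 = 8 − 7 = 1, and the invariant factors of ∂_1 are all 1, so H_0 ≅ Z.
  H_1: rank ker ∂_1 − rank ∂_2 = (24 − 7) − 15 = 2, and the invariant factors of ∂_2 are all 1, so H_1 ≅ Z^2.
  H_2: rank ker ∂_2 − rank ∂_3 = (16 − 15) − 0 = 1, and there is no ∂_3, so H_2 ≅ Z.

(K is a triangulation of the torus T^2.)

H_0 = Z,  H_1 = Z^2,  H_2 = Z.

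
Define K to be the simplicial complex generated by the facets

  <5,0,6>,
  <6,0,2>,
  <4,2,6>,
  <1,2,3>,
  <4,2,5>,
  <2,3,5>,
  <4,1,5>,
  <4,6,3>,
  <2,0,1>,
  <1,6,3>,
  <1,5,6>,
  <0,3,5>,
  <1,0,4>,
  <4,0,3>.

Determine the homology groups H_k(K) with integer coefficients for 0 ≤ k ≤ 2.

Take the total order 0 < 1 < 2 < 3 < 4 < 5 < 6 on the vertex set. Then K (dimension 2) consists of the simplices:

  0-simplices (7): [0], [1], [2], [3], [4], [5], [6]
  1-simplices (21): [0,1], [0,2], [0,3], [0,4], [0,5], [0,6], [1,2], [1,3], [1,4], [1,5], [1,6], [2,3], [2,4], [2,5], [2,6], [3,4], [3,5], [3,6], [4,5], [4,6], [5,6]
  2-simplices (14): [0,1,2], [0,1,4], [0,2,6], [0,3,4], [0,3,5], [0,5,6], [1,2,3], [1,3,6], [1,4,5], [1,5,6], [2,3,5], [2,4,5], [2,4,6], [3,4,6]

Hence C_0 ≅ Z^7, C_1 ≅ Z^21, C_2 ≅ Z^14.

∂_1: C_1 → C_0 maps an edge to its endpoints' difference, ∂[p,q] = q − p. For instance
  ∂[4,5] = [5] − [4].
The resulting 7×21 matrix has rank 6, and its Smith normal form has invariant factors (1,1,1,1,1,1).

The boundary map ∂_2: C_2 → C_1 acts by ∂[p,q,r] = [q,r] − [p,r] + [p,q]. For instance
  ∂[1,3,6] = [3,6] − [1,6] + [1,3],
  ∂[0,5,6] = [5,6] − [0,6] + [0,5].
The resulting 21×14 matrix has rank 13, and its Smith normal form has invariant factors (1,1,1,1,1,1,1,1,1,1,1,1,1).

Computing H_k = (kernel of ∂_k) / (image of ∂_{k+1}):

  H_0: rank C_0 − rank ∂_1 = 7 − 6 = 1, and the invariant factors of ∂_1 are all 1, so H_0 = Z.
  H_1: rank ker ∂_1 − rank ∂_2 = (21 − 6) − 13 = 2, and the invariant factors of ∂_2 are all 1, so H_1 = Z^2.
  H_2: rank ker ∂_2 − rank ∂_3 = (14 − 13) − 0 = 1, and there is no ∂_3, so H_2 = Z.

As a check, the Euler characteristic is 7 − 21 + 14 = 0, which agrees with 1 − 2 + 1 = 0.

H_0 = Z,  H_1 = Z^2,  H_2 = Z.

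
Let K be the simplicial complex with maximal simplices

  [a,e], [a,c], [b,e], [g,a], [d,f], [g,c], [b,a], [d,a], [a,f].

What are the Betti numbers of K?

Order the vertices as a < b < c < d < e < f < g. Listing each simplex with vertices in this order, K has dimension 1 with simplices:

  0-simplices (7): a, b, c, d, e, f, g
  1-simplices (9): ab, ac, ad, ae, af, ag, be, cg, df

so the chain groups are C_0 ≅ Z^7, C_1 ≅ Z^9.

∂_1: C_1 → C_0 maps an edge to its endpoints' difference, ∂[p,q] = q − p. For instance
  ∂be = e − b.
The 7×9 boundary matrix has rank 6 and Smith normal form diag(1,1,1,1,1,1).

Now H_k = ker ∂_k / im ∂_{k+1}, so:

  H_0: rank C_0 − rank ∂_1 = 7 − 6 = 1, and the invariant factors of ∂_1 are all 1, so H_0 = Z.
  H_1: rank ker ∂_1 − rank ∂_2 = (9 − 6) − 0 = 3, and there is no ∂_2, so H_1 = Z^3.

Hence the Betti numbers are b_0 = 1, b_1 = 3.

b_0 = 1, b_1 = 3.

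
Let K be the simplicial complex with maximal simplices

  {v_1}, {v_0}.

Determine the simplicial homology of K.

We work with the vertex ordering v_0 < v_1. The simplices of K, each written with vertices in increasing order, are:

  0-simplices (2): [v_0], [v_1]

giving chain groups C_0 ≅ Z^2.

From H_k ≅ ker(∂_k) / im(∂_{k+1}) we obtain:

  H_0: rank C_0 − rank ∂_1 = 2 − 0 = 2, and there is no ∂_1, so H_0 ≅ Z^2.

H_0 = Z^2.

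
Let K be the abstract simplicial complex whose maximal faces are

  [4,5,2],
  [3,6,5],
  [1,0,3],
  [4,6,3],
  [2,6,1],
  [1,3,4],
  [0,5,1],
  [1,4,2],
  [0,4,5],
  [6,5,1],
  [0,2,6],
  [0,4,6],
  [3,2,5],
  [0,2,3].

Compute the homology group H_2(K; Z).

H_2 ≅ Z.

Fix the vertex order 0 < 1 < 2 < 3 < 4 < 5 < 6 and write every simplex with vertices in increasing order. Then dim K = 2 and the simplices of K are:

  0-simplices (7): [0], [1], [2], [3], [4], [5], [6]
  1-simplices (21): [0,1], [0,2], [0,3], [0,4], [0,5], [0,6], [1,2], [1,3], [1,4], [1,5], [1,6], [2,3], [2,4], [2,5], [2,6], [3,4], [3,5], [3,6], [4,5], [4,6], [5,6]
  2-simplices (14): [0,1,3], [0,1,5], [0,2,3], [0,2,6], [0,4,5], [0,4,6], [1,2,4], [1,2,6], [1,3,4], [1,5,6], [2,3,5], [2,4,5], [3,4,6], [3,5,6]

Hence C_0 ≅ Z^7, C_1 ≅ Z^21, C_2 ≅ Z^14.

The boundary map ∂_1: C_1 → C_0 maps an edge to its endpoints' difference, ∂[p,q] = q − p.
The 7×21 boundary matrix has rank 6 and Smith normal form diag(1,1,1,1,1,1).

The boundary map ∂_2: C_2 → C_1 acts by ∂[p,q,r] = [q,r] − [p,r] + [p,q]. For instance
  ∂[0,1,3] = [1,3] − [0,3] + [0,1],
  ∂[2,3,5] = [3,5] − [2,5] + [2,3].
The resulting 21×14 matrix has rank 13, and its Smith normal form has invariant factors (1,1,1,1,1,1,1,1,1,1,1,1,1).

Now H_k = ker ∂_k / im ∂_{k+1}, so:

  H_2: rank ker ∂_2 − rank ∂_3 = (14 − 13) − 0 = 1, and there is no ∂_3, so H_2 ≅ Z.

(K is a triangulation of the torus T^2.)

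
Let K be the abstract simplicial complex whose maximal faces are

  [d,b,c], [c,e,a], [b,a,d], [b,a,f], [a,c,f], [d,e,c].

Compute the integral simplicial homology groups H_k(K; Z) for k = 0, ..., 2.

H_0 = Z,  H_1 = Z,  H_2 = 0.

Order the vertices as a < b < c < d < e < f. Listing each simplex with vertices in this order, K has dimension 2 with simplices:

  0-simplices (6): a, b, c, d, e, f
  1-simplices (12): ab, ac, ad, ae, af, bc, bd, bf, cd, ce, cf, de
  2-simplices (6): abd, abf, ace, acf, bcd, cde

giving chain groups C_0 ≅ Z^6, C_1 ≅ Z^12, C_2 ≅ Z^6.

The boundary map ∂_1: C_1 → C_0 is given by ∂[p,q] = [q] − [p].
As a 6×12 matrix over Z this has rank 5, with invariant factors (1,1,1,1,1).

∂_2: C_2 → C_1 acts by ∂[p,q,r] = [q,r] − [p,r] + [p,q]. For instance
  ∂cde = de − ce + cd,
  ∂abf = bf − af + ab.
The resulting 12×6 matrix has rank 6, and its Smith normal form has invariant factors (1,1,1,1,1,1).

Computing H_k = (kernel of ∂_k) / (image of ∂_{k+1}):

  H_0: rank C_0 − rank ∂_1 = 6 − 5 = 1, and the invariant factors of ∂_1 are all 1, so H_0 ≅ Z.
  H_1: rank ker ∂_1 − rank ∂_2 = (12 − 5) − 6 = 1, and the invariant factors of ∂_2 are all 1, so H_1 ≅ Z.
  H_2: rank ker ∂_2 − rank ∂_3 = (6 − 6) − 0 = 0, and there is no ∂_3, so H_2 ≅ 0.

As a check, the Euler characteristic is 6 − 12 + 6 = 0, which agrees with 1 − 1 + 0 = 0.
(K is a triangulation of the cylinder S^1 x I.)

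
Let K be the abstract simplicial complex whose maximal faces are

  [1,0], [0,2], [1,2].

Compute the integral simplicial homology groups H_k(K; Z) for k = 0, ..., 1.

H_0 ≅ Z,  H_1 ≅ Z.

Fix the vertex order 0 < 1 < 2 and write every simplex with vertices in increasing order. Then dim K = 1 and the simplices of K are:

  0-simplices (3): [0], [1], [2]
  1-simplices (3): [0,1], [0,2], [1,2]

Hence C_0 ≅ Z^3, C_1 ≅ Z^3.

∂_1: C_1 → C_0 maps an edge to its endpoints' difference, ∂[p,q] = q − p. For instance
  ∂[0,1] = [1] − [0].
This gives a 3×3 integer matrix of rank 2; reducing to Smith normal form yields diagonal entries (1,1).

Computing H_k = (kernel of ∂_k) / (image of ∂_{k+1}):

  H_0: rank C_0 − rank ∂_1 = 3 − 2 = 1, and the invariant factors of ∂_1 are all 1, so H_0 ≅ Z.
  H_1: rank ker ∂_1 − rank ∂_2 = (3 − 2) − 0 = 1, and there is no ∂_2, so H_1 ≅ Z.

As a check, the Euler characteristic is 3 − 3 = 0, which agrees with 1 − 1 = 0.
(K is a triangulation of the circle S^1.)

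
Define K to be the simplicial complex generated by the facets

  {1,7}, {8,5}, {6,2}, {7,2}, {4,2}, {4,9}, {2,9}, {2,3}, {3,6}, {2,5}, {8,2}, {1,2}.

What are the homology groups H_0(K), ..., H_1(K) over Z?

H_0 ≅ Z,  H_1 ≅ Z^4.

We work with the vertex ordering 1 < 2 < 3 < 4 < 5 < 6 < 7 < 8 < 9. The simplices of K, each written with vertices in increasing order, are:

  0-simplices (9): [1], [2], [3], [4], [5], [6], [7], [8], [9]
  1-simplices (12): [1,2], [1,7], [2,3], [2,4], [2,5], [2,6], [2,7], [2,8], [2,9], [3,6], [4,9], [5,8]

Hence C_0 ≅ Z^9, C_1 ≅ Z^12.

The boundary map ∂_1: C_1 → C_0 is given by ∂[p,q] = [q] − [p].
The resulting 9×12 matrix has rank 8, and its Smith normal form has invariant factors (1,1,1,1,1,1,1,1).

Computing H_k = (kernel of ∂_k) / (image of ∂_{k+1}):

  H_0: rank C_0 − rank ∂_1 = 9 − 8 = 1, and the invariant factors of ∂_1 are all 1, so H_0 ≅ Z.
  H_1: rank ker ∂_1 − rank ∂_2 = (12 − 8) − 0 = 4, and there is no ∂_2, so H_1 ≅ Z^4.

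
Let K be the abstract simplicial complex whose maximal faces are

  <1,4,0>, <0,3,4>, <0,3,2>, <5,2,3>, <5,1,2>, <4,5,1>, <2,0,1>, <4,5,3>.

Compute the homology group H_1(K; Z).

We work with the vertex ordering 0 < 1 < 2 < 3 < 4 < 5. The simplices of K, each written with vertices in increasing order, are:

  0-simplices (6): [0], [1], [2], [3], [4], [5]
  1-simplices (12): [0,1], [0,2], [0,3], [0,4], [1,2], [1,4], [1,5], [2,3], [2,5], [3,4], [3,5], [4,5]
  2-simplices (8): [0,1,2], [0,1,4], [0,2,3], [0,3,4], [1,2,5], [1,4,5], [2,3,5], [3,4,5]

so the chain groups are C_0 ≅ Z^6, C_1 ≅ Z^12, C_2 ≅ Z^8.

Boundary ∂_1: C_1 → C_0 sends each edge [p,q] (with p < q) to q − p. For instance
  ∂[2,5] = [5] − [2].
This gives a 6×12 integer matrix of rank 5; reducing to Smith normal form yields diagonal entries (1,1,1,1,1).

The boundary map ∂_2: C_2 → C_1 acts by ∂[p,q,r] = [q,r] − [p,r] + [p,q]. For instance
  ∂[0,2,3] = [2,3] − [0,3] + [0,2],
  ∂[0,3,4] = [3,4] − [0,4] + [0,3].
The 12×8 boundary matrix has rank 7 and Smith normal form diag(1,1,1,1,1,1,1).

Now H_k = ker ∂_k / im ∂_{k+1}, so:

  H_1: rank ker ∂_1 − rank ∂_2 = (12 − 5) − 7 = 0, and the invariant factors of ∂_2 are all 1, so H_1 ≅ 0.

H_1 = 0.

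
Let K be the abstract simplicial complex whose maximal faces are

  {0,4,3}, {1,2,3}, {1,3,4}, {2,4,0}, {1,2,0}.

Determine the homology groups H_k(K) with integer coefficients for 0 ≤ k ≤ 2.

Order the vertices as 0 < 1 < 2 < 3 < 4. Listing each simplex with vertices in this order, K has dimension 2 with simplices:

  0-simplices (5): [0], [1], [2], [3], [4]
  1-simplices (10): [0,1], [0,2], [0,3], [0,4], [1,2], [1,3], [1,4], [2,3], [2,4], [3,4]
  2-simplices (5): [0,1,2], [0,2,4], [0,3,4], [1,2,3], [1,3,4]

Hence C_0 ≅ Z^5, C_1 ≅ Z^10, C_2 ≅ Z^5.

The boundary map ∂_1: C_1 → C_0 is given by ∂[p,q] = [q] − [p]. For instance
  ∂[1,3] = [3] − [1].
The resulting 5×10 matrix has rank 4, and its Smith normal form has invariant factors (1,1,1,1).

Boundary ∂_2: C_2 → C_1 acts by ∂[p,q,r] = [q,r] − [p,r] + [p,q]. For instance
  ∂[1,2,3] = [2,3] − [1,3] + [1,2],
  ∂[0,3,4] = [3,4] − [0,4] + [0,3].
This gives a 10×5 integer matrix of rank 5; reducing to Smith normal form yields diagonal entries (1,1,1,1,1).

Now H_k = ker ∂_k / im ∂_{k+1}, so:

  H_0: rank C_0 − rank ∂_1 = 5 − 4 = 1, and the invariant factors of ∂_1 are all 1, so H_0 = Z.
  H_1: rank ker ∂_1 − rank ∂_2 = (10 − 4) − 5 = 1, and the invariant factors of ∂_2 are all 1, so H_1 = Z.
  H_2: rank ker ∂_2 − rank ∂_3 = (5 − 5) − 0 = 0, and there is no ∂_3, so H_2 = 0.

H_0 = Z,  H_1 = Z,  H_2 = 0.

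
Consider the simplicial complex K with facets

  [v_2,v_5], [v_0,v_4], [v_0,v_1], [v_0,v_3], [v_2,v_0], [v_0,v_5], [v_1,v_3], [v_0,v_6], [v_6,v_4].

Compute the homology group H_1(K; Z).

H_1 = Z^3.

Fix the vertex order v_0 < v_1 < v_2 < v_3 < v_4 < v_5 < v_6 and write every simplex with vertices in increasing order. Then dim K = 1 and the simplices of K are:

  0-simplices (7): [v_0], [v_1], [v_2], [v_3], [v_4], [v_5], [v_6]
  1-simplices (9): [v_0,v_1], [v_0,v_2], [v_0,v_3], [v_0,v_4], [v_0,v_5], [v_0,v_6], [v_1,v_3], [v_2,v_5], [v_4,v_6]

Hence C_0 ≅ Z^7, C_1 ≅ Z^9.

∂_1: C_1 → C_0 sends each edge [p,q] (with p < q) to q − p.
This gives a 7×9 integer matrix of rank 6; reducing to Smith normal form yields diagonal entries (1,1,1,1,1,1).

Reading off H_k = ker ∂_k / im ∂_{k+1}:

  H_1: rank ker ∂_1 − rank ∂_2 = (9 − 6) − 0 = 3, and there is no ∂_2, so H_1 ≅ Z^3.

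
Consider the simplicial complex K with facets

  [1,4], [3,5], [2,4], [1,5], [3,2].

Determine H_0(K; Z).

H_0 = Z.

Fix the vertex order 1 < 2 < 3 < 4 < 5 and write every simplex with vertices in increasing order. Then dim K = 1 and the simplices of K are:

  0-simplices (5): [1], [2], [3], [4], [5]
  1-simplices (5): [1,4], [1,5], [2,3], [2,4], [3,5]

giving chain groups C_0 ≅ Z^5, C_1 ≅ Z^5.

Boundary ∂_1: C_1 → C_0 maps an edge to its endpoints' difference, ∂[p,q] = q − p. For instance
  ∂[2,4] = [4] − [2].
The 5×5 boundary matrix has rank 4 and Smith normal form diag(1,1,1,1).

Computing H_k = (kernel of ∂_k) / (image of ∂_{k+1}):

  H_0: rank C_0 − rank ∂_1 = 5 − 4 = 1, and the invariant factors of ∂_1 are all 1, so H_0 = Z.

(K is a triangulation of the circle S^1.)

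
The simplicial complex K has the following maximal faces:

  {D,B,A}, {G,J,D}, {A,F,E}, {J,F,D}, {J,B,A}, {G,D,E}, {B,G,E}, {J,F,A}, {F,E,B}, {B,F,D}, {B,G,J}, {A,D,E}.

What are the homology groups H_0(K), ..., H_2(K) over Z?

Order the vertices as A < B < D < E < F < G < J. Listing each simplex with vertices in this order, K has dimension 2 with simplices:

  0-simplices (7): A, B, D, E, F, G, J
  1-simplices (18): AB, AD, AE, AF, AJ, BD, BE, BF, BG, BJ, DE, DF, DG, DJ, EF, EG, FJ, GJ
  2-simplices (12): ABD, ABJ, ADE, AEF, AFJ, BDF, BEF, BEG, BGJ, DEG, DFJ, DGJ

giving chain groups C_0 ≅ Z^7, C_1 ≅ Z^18, C_2 ≅ Z^12.

The boundary map ∂_1: C_1 → C_0 sends each edge [p,q] (with p < q) to q − p.
This gives a 7×18 integer matrix of rank 6; reducing to Smith normal form yields diagonal entries (1,1,1,1,1,1).

The boundary map ∂_2: C_2 → C_1 sends each 2-simplex [p,q,r] to [q,r] − [p,r] + [p,q]. For instance
  ∂BEG = EG − BG + BE,
  ∂DEG = EG − DG + DE.
The 18×12 boundary matrix has rank 12 and Smith normal form diag(1,1,1,1,1,1,1,1,1,1,1,2).

Reading off H_k = ker ∂_k / im ∂_{k+1}:

  H_0: rank C_0 − rank ∂_1 = 7 − 6 = 1, and the invariant factors of ∂_1 are all 1, so H_0 = Z.
  H_1: rank ker ∂_1 − rank ∂_2 = (18 − 6) − 12 = 0, and ∂_2 has invariant factor 2 > 1, so H_1 = Z/2.
  H_2: rank ker ∂_2 − rank ∂_3 = (12 − 12) − 0 = 0, and there is no ∂_3, so H_2 = 0.

(K is a triangulation of the real projective plane RP^2.)

H_0 = Z,  H_1 = Z/2,  H_2 = 0.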